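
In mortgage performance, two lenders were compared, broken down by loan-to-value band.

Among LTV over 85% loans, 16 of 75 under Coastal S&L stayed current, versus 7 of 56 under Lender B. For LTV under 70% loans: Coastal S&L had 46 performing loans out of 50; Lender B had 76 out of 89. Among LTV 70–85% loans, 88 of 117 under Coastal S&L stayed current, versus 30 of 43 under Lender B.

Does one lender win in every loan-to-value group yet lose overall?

LTV over 85%: Coastal S&L 16/75 = 21.3%, Lender B 7/56 = 12.5% → Coastal S&L
LTV under 70%: Coastal S&L 46/50 = 92.0%, Lender B 76/89 = 85.4% → Coastal S&L
LTV 70–85%: Coastal S&L 88/117 = 75.2%, Lender B 30/43 = 69.8% → Coastal S&L
Overall: Coastal S&L 150/242 = 62.0%, Lender B 113/188 = 60.1% → Coastal S&L
Coastal S&L wins overall and in every loan-to-value group — no reversal.

No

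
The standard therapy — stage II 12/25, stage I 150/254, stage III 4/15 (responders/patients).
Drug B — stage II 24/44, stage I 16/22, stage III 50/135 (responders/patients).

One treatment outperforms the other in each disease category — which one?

Stage II: the standard therapy 12/25 = 48.0%, Drug B 24/44 = 54.5% → Drug B
Stage I: the standard therapy 150/254 = 59.1%, Drug B 16/22 = 72.7% → Drug B
Stage III: the standard therapy 4/15 = 26.7%, Drug B 50/135 = 37.0% → Drug B
Drug B has the higher rate in all 3 groups.

Drug B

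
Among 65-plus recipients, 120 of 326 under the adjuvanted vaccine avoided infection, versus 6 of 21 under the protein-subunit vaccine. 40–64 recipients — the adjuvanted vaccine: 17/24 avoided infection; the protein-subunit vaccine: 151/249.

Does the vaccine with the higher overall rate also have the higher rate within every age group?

65-plus: the adjuvanted vaccine 120/326 = 36.8%, the protein-subunit vaccine 6/21 = 28.6% → the adjuvanted vaccine
40–64: the adjuvanted vaccine 17/24 = 70.8%, the protein-subunit vaccine 151/249 = 60.6% → the adjuvanted vaccine
Overall: the adjuvanted vaccine 137/350 = 39.1%, the protein-subunit vaccine 157/270 = 58.1% → the protein-subunit vaccine
The adjuvanted vaccine wins each age group but the protein-subunit vaccine wins overall — the comparison reverses. The adjuvanted vaccine's recipients skew toward 65-plus, which has a lower base rate.

No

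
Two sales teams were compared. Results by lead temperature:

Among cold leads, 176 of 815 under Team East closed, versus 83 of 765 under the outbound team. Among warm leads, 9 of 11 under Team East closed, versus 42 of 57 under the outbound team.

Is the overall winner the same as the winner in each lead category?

Yes

Cold: Team East 176/815 = 21.6%, the outbound team 83/765 = 10.8% → Team East
Warm: Team East 9/11 = 81.8%, the outbound team 42/57 = 73.7% → Team East
Overall: Team East 185/826 = 22.4%, the outbound team 125/822 = 15.2% → Team East
Team East wins overall and in every lead group — no reversal.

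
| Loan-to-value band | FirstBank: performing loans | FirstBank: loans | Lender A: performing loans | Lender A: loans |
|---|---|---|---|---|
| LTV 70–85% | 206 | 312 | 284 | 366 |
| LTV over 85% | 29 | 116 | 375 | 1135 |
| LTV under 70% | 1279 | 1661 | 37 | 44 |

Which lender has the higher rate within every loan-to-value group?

Lender A

LTV 70–85%: FirstBank 206/312 = 66.0%, Lender A 284/366 = 77.6% → Lender A
LTV over 85%: FirstBank 29/116 = 25.0%, Lender A 375/1135 = 33.0% → Lender A
LTV under 70%: FirstBank 1279/1661 = 77.0%, Lender A 37/44 = 84.1% → Lender A
Lender A has the higher rate in all 3 groups.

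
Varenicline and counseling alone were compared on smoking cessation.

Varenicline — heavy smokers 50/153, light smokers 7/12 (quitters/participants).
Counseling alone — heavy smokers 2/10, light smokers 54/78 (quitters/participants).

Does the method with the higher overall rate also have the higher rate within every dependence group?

No

Heavy smokers: varenicline 50/153 = 32.7%, counseling alone 2/10 = 20.0% → varenicline
Light smokers: varenicline 7/12 = 58.3%, counseling alone 54/78 = 69.2% → counseling alone
Overall: varenicline 57/165 = 34.5%, counseling alone 56/88 = 63.6% → counseling alone
Neither sweeps: varenicline wins 1 of 2 groups, counseling alone wins 1. Counseling alone wins overall but not every group — no Simpson reversal.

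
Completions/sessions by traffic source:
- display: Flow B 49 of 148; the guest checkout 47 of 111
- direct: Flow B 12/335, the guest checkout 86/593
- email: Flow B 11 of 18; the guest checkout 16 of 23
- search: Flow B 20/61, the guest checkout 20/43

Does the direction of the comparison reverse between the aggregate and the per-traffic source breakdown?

Display: Flow B 49/148 = 33.1%, the guest checkout 47/111 = 42.3% → the guest checkout
Direct: Flow B 12/335 = 3.6%, the guest checkout 86/593 = 14.5% → the guest checkout
Email: Flow B 11/18 = 61.1%, the guest checkout 16/23 = 69.6% → the guest checkout
Search: Flow B 20/61 = 32.8%, the guest checkout 20/43 = 46.5% → the guest checkout
Overall: Flow B 92/562 = 16.4%, the guest checkout 169/770 = 21.9% → the guest checkout
The guest checkout wins overall and in every traffic group — no reversal.

No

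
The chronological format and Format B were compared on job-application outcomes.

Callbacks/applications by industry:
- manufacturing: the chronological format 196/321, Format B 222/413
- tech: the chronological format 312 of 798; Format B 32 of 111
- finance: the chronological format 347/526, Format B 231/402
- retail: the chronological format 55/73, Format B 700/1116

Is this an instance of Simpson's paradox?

Manufacturing: the chronological format 196/321 = 61.1%, Format B 222/413 = 53.8% → the chronological format
Tech: the chronological format 312/798 = 39.1%, Format B 32/111 = 28.8% → the chronological format
Finance: the chronological format 347/526 = 66.0%, Format B 231/402 = 57.5% → the chronological format
Retail: the chronological format 55/73 = 75.3%, Format B 700/1116 = 62.7% → the chronological format
Overall: the chronological format 910/1718 = 53.0%, Format B 1185/2042 = 58.0% → Format B
The chronological format wins each industry group but Format B wins overall — the comparison reverses. The chronological format's applications skew toward tech, which has a lower base rate.

Yes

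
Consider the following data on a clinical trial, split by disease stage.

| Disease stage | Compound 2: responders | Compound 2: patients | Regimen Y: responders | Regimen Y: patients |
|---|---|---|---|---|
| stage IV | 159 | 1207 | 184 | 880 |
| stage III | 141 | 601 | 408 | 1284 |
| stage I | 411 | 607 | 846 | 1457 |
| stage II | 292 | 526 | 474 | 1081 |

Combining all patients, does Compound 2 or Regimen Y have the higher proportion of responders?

Regimen Y

Stage IV: Compound 2 159/1207 = 13.2%, Regimen Y 184/880 = 20.9% → Regimen Y
Stage III: Compound 2 141/601 = 23.5%, Regimen Y 408/1284 = 31.8% → Regimen Y
Stage I: Compound 2 411/607 = 67.7%, Regimen Y 846/1457 = 58.1% → Compound 2
Stage II: Compound 2 292/526 = 55.5%, Regimen Y 474/1081 = 43.8% → Compound 2
Overall: Compound 2 1003/2941 = 34.1%, Regimen Y 1912/4702 = 40.7% → Regimen Y
(Neither sweeps every disease group, but Regimen Y has the higher pooled rate.)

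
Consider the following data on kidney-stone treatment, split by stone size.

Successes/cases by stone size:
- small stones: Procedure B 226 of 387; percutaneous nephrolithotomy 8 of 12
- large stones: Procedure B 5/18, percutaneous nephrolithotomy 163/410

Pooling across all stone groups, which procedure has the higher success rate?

Small stones: Procedure B 226/387 = 58.4%, percutaneous nephrolithotomy 8/12 = 66.7% → percutaneous nephrolithotomy
Large stones: Procedure B 5/18 = 27.8%, percutaneous nephrolithotomy 163/410 = 39.8% → percutaneous nephrolithotomy
Overall: Procedure B 231/405 = 57.0%, percutaneous nephrolithotomy 171/422 = 40.5% → Procedure B
(Percutaneous nephrolithotomy wins every stone group but Procedure B wins overall — percutaneous nephrolithotomy's cases skew toward the low-rate large stones group.)

Procedure B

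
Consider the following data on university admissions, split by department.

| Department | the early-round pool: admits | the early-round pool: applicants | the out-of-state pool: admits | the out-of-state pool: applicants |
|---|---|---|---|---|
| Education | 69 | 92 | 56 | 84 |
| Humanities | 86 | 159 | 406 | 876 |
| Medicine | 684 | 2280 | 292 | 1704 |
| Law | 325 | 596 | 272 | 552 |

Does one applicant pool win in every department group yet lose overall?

Education: the early-round pool 69/92 = 75.0%, the out-of-state pool 56/84 = 66.7% → the early-round pool
Humanities: the early-round pool 86/159 = 54.1%, the out-of-state pool 406/876 = 46.3% → the early-round pool
Medicine: the early-round pool 684/2280 = 30.0%, the out-of-state pool 292/1704 = 17.1% → the early-round pool
Law: the early-round pool 325/596 = 54.5%, the out-of-state pool 272/552 = 49.3% → the early-round pool
Overall: the early-round pool 1164/3127 = 37.2%, the out-of-state pool 1026/3216 = 31.9% → the early-round pool
The early-round pool wins overall and in every department group — no reversal.

No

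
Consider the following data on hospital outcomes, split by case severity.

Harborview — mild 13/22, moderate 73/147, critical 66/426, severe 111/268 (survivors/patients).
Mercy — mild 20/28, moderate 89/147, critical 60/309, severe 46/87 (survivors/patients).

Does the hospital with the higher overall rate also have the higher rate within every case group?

Mild: Harborview 13/22 = 59.1%, Mercy 20/28 = 71.4% → Mercy
Moderate: Harborview 73/147 = 49.7%, Mercy 89/147 = 60.5% → Mercy
Critical: Harborview 66/426 = 15.5%, Mercy 60/309 = 19.4% → Mercy
Severe: Harborview 111/268 = 41.4%, Mercy 46/87 = 52.9% → Mercy
Overall: Harborview 263/863 = 30.5%, Mercy 215/571 = 37.7% → Mercy
Mercy wins overall and in every case group — no reversal.

Yes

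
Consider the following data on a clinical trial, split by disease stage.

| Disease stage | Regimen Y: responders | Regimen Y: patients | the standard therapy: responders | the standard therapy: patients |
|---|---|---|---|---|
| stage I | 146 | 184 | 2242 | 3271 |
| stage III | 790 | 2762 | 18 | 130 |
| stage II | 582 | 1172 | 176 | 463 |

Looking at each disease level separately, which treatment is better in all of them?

Stage I: Regimen Y 146/184 = 79.3%, the standard therapy 2242/3271 = 68.5% → Regimen Y
Stage III: Regimen Y 790/2762 = 28.6%, the standard therapy 18/130 = 13.8% → Regimen Y
Stage II: Regimen Y 582/1172 = 49.7%, the standard therapy 176/463 = 38.0% → Regimen Y
Regimen Y has the higher rate in all 3 groups.

Regimen Y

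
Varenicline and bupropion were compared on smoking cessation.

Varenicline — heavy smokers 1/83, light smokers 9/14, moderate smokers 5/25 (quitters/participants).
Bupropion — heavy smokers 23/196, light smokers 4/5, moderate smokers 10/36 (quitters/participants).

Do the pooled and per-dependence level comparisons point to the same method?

Heavy smokers: varenicline 1/83 = 1.2%, bupropion 23/196 = 11.7% → bupropion
Light smokers: varenicline 9/14 = 64.3%, bupropion 4/5 = 80.0% → bupropion
Moderate smokers: varenicline 5/25 = 20.0%, bupropion 10/36 = 27.8% → bupropion
Overall: varenicline 15/122 = 12.3%, bupropion 37/237 = 15.6% → bupropion
Bupropion wins overall and in every dependence group — no reversal.

Yes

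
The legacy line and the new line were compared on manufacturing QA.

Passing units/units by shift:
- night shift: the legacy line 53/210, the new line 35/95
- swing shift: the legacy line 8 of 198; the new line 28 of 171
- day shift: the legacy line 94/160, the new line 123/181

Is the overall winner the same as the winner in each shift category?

Night shift: the legacy line 53/210 = 25.2%, the new line 35/95 = 36.8% → the new line
Swing shift: the legacy line 8/198 = 4.0%, the new line 28/171 = 16.4% → the new line
Day shift: the legacy line 94/160 = 58.8%, the new line 123/181 = 68.0% → the new line
Overall: the legacy line 155/568 = 27.3%, the new line 186/447 = 41.6% → the new line
The new line wins overall and in every shift group — no reversal.

Yes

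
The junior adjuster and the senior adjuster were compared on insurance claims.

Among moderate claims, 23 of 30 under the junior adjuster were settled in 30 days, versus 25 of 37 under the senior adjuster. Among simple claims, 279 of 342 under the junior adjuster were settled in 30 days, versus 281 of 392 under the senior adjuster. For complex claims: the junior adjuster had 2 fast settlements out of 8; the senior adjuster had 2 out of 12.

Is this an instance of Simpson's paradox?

No

Moderate: the junior adjuster 23/30 = 76.7%, the senior adjuster 25/37 = 67.6% → the junior adjuster
Simple: the junior adjuster 279/342 = 81.6%, the senior adjuster 281/392 = 71.7% → the junior adjuster
Complex: the junior adjuster 2/8 = 25.0%, the senior adjuster 2/12 = 16.7% → the junior adjuster
Overall: the junior adjuster 304/380 = 80.0%, the senior adjuster 308/441 = 69.8% → the junior adjuster
The junior adjuster wins overall and in every claim group — no reversal.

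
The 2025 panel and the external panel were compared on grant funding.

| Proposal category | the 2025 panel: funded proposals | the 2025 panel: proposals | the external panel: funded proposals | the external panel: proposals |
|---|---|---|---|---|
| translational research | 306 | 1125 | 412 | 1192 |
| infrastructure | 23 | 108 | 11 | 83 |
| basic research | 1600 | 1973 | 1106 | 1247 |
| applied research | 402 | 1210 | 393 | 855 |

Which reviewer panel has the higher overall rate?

the external panel

Translational research: the 2025 panel 306/1125 = 27.2%, the external panel 412/1192 = 34.6% → the external panel
Infrastructure: the 2025 panel 23/108 = 21.3%, the external panel 11/83 = 13.3% → the 2025 panel
Basic research: the 2025 panel 1600/1973 = 81.1%, the external panel 1106/1247 = 88.7% → the external panel
Applied research: the 2025 panel 402/1210 = 33.2%, the external panel 393/855 = 46.0% → the external panel
Overall: the 2025 panel 2331/4416 = 52.8%, the external panel 1922/3377 = 56.9% → the external panel
(Neither sweeps every proposal group, but the external panel has the higher pooled rate.)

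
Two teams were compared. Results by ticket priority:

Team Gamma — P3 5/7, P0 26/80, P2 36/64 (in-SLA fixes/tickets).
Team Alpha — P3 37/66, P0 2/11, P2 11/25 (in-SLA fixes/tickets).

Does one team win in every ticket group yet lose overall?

P3: Team Gamma 5/7 = 71.4%, Team Alpha 37/66 = 56.1% → Team Gamma
P0: Team Gamma 26/80 = 32.5%, Team Alpha 2/11 = 18.2% → Team Gamma
P2: Team Gamma 36/64 = 56.2%, Team Alpha 11/25 = 44.0% → Team Gamma
Overall: Team Gamma 67/151 = 44.4%, Team Alpha 50/102 = 49.0% → Team Alpha
Team Gamma wins each ticket group but Team Alpha wins overall — the comparison reverses. Team Gamma's tickets skew toward P0, which has a lower base rate.

Yes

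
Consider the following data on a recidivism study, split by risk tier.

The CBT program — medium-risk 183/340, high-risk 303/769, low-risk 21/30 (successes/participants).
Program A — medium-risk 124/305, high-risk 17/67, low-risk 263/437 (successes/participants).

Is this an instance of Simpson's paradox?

Yes

Medium-risk: the CBT program 183/340 = 53.8%, Program A 124/305 = 40.7% → the CBT program
High-risk: the CBT program 303/769 = 39.4%, Program A 17/67 = 25.4% → the CBT program
Low-risk: the CBT program 21/30 = 70.0%, Program A 263/437 = 60.2% → the CBT program
Overall: the CBT program 507/1139 = 44.5%, Program A 404/809 = 49.9% → Program A
The CBT program wins each risk group but Program A wins overall — the comparison reverses. The CBT program's participants skew toward high-risk, which has a lower base rate.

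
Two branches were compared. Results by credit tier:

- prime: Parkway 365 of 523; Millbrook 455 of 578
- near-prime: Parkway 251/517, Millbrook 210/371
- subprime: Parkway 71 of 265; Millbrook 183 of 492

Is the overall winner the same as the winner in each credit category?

Yes

Prime: Parkway 365/523 = 69.8%, Millbrook 455/578 = 78.7% → Millbrook
Near-prime: Parkway 251/517 = 48.5%, Millbrook 210/371 = 56.6% → Millbrook
Subprime: Parkway 71/265 = 26.8%, Millbrook 183/492 = 37.2% → Millbrook
Overall: Parkway 687/1305 = 52.6%, Millbrook 848/1441 = 58.8% → Millbrook
Millbrook wins overall and in every credit group — no reversal.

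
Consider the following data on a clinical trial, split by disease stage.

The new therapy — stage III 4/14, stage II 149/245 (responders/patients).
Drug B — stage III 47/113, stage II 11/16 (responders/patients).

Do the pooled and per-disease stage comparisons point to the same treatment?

Stage III: the new therapy 4/14 = 28.6%, Drug B 47/113 = 41.6% → Drug B
Stage II: the new therapy 149/245 = 60.8%, Drug B 11/16 = 68.8% → Drug B
Overall: the new therapy 153/259 = 59.1%, Drug B 58/129 = 45.0% → the new therapy
Drug B wins each disease group but the new therapy wins overall — the comparison reverses. Drug B's patients skew toward stage III, which has a lower base rate.

No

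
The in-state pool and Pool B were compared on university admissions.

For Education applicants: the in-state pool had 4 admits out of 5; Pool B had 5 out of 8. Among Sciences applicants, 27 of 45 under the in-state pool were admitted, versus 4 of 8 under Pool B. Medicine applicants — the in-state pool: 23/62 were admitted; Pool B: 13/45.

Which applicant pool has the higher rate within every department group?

the in-state pool

Education: the in-state pool 4/5 = 80.0%, Pool B 5/8 = 62.5% → the in-state pool
Sciences: the in-state pool 27/45 = 60.0%, Pool B 4/8 = 50.0% → the in-state pool
Medicine: the in-state pool 23/62 = 37.1%, Pool B 13/45 = 28.9% → the in-state pool
The in-state pool has the higher rate in all 3 groups.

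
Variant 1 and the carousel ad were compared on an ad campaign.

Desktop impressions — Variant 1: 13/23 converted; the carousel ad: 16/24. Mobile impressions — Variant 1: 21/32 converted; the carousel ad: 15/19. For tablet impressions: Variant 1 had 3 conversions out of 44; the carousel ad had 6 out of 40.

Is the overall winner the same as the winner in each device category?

Yes

Desktop: Variant 1 13/23 = 56.5%, the carousel ad 16/24 = 66.7% → the carousel ad
Mobile: Variant 1 21/32 = 65.6%, the carousel ad 15/19 = 78.9% → the carousel ad
Tablet: Variant 1 3/44 = 6.8%, the carousel ad 6/40 = 15.0% → the carousel ad
Overall: Variant 1 37/99 = 37.4%, the carousel ad 37/83 = 44.6% → the carousel ad
The carousel ad wins overall and in every device group — no reversal.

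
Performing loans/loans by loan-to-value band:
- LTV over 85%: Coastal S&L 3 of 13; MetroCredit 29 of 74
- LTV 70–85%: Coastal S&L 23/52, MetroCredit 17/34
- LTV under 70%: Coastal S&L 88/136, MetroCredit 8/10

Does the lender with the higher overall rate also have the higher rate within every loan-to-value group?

LTV over 85%: Coastal S&L 3/13 = 23.1%, MetroCredit 29/74 = 39.2% → MetroCredit
LTV 70–85%: Coastal S&L 23/52 = 44.2%, MetroCredit 17/34 = 50.0% → MetroCredit
LTV under 70%: Coastal S&L 88/136 = 64.7%, MetroCredit 8/10 = 80.0% → MetroCredit
Overall: Coastal S&L 114/201 = 56.7%, MetroCredit 54/118 = 45.8% → Coastal S&L
MetroCredit wins each loan-to-value group but Coastal S&L wins overall — the comparison reverses. MetroCredit's loans skew toward LTV over 85%, which has a lower base rate.

No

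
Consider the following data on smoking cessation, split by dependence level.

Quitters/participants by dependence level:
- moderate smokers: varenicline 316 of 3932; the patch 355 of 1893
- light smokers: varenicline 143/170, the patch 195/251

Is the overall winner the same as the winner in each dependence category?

No

Moderate smokers: varenicline 316/3932 = 8.0%, the patch 355/1893 = 18.8% → the patch
Light smokers: varenicline 143/170 = 84.1%, the patch 195/251 = 77.7% → varenicline
Overall: varenicline 459/4102 = 11.2%, the patch 550/2144 = 25.7% → the patch
Neither sweeps: varenicline wins 1 of 2 groups, the patch wins 1. The patch wins overall but not every group — no Simpson reversal.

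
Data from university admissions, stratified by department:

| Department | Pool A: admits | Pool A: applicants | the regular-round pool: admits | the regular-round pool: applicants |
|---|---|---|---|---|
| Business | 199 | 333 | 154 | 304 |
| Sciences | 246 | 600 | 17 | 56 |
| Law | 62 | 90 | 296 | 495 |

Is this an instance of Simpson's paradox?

Business: Pool A 199/333 = 59.8%, the regular-round pool 154/304 = 50.7% → Pool A
Sciences: Pool A 246/600 = 41.0%, the regular-round pool 17/56 = 30.4% → Pool A
Law: Pool A 62/90 = 68.9%, the regular-round pool 296/495 = 59.8% → Pool A
Overall: Pool A 507/1023 = 49.6%, the regular-round pool 467/855 = 54.6% → the regular-round pool
Pool A wins each department group but the regular-round pool wins overall — the comparison reverses. Pool A's applicants skew toward Sciences, which has a lower base rate.

Yes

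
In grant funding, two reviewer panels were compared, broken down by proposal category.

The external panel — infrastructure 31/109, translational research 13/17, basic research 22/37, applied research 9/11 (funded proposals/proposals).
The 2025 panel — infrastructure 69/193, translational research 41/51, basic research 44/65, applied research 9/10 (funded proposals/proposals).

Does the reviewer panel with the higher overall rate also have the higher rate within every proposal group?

Infrastructure: the external panel 31/109 = 28.4%, the 2025 panel 69/193 = 35.8% → the 2025 panel
Translational research: the external panel 13/17 = 76.5%, the 2025 panel 41/51 = 80.4% → the 2025 panel
Basic research: the external panel 22/37 = 59.5%, the 2025 panel 44/65 = 67.7% → the 2025 panel
Applied research: the external panel 9/11 = 81.8%, the 2025 panel 9/10 = 90.0% → the 2025 panel
Overall: the external panel 75/174 = 43.1%, the 2025 panel 163/319 = 51.1% → the 2025 panel
The 2025 panel wins overall and in every proposal group — no reversal.

Yes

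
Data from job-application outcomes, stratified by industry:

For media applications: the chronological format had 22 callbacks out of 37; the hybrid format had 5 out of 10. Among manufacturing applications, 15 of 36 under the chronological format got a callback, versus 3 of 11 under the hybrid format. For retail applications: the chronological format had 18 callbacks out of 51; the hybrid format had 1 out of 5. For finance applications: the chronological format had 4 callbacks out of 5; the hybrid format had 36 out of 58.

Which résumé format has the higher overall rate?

Media: the chronological format 22/37 = 59.5%, the hybrid format 5/10 = 50.0% → the chronological format
Manufacturing: the chronological format 15/36 = 41.7%, the hybrid format 3/11 = 27.3% → the chronological format
Retail: the chronological format 18/51 = 35.3%, the hybrid format 1/5 = 20.0% → the chronological format
Finance: the chronological format 4/5 = 80.0%, the hybrid format 36/58 = 62.1% → the chronological format
Overall: the chronological format 59/129 = 45.7%, the hybrid format 45/84 = 53.6% → the hybrid format
(The chronological format wins every industry group but the hybrid format wins overall — the chronological format's applications skew toward the low-rate retail group.)

the hybrid format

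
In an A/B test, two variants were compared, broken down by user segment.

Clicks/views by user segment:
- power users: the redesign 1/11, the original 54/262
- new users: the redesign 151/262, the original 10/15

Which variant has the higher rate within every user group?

the original

Power users: the redesign 1/11 = 9.1%, the original 54/262 = 20.6% → the original
New users: the redesign 151/262 = 57.6%, the original 10/15 = 66.7% → the original
The original has the higher rate in both groups.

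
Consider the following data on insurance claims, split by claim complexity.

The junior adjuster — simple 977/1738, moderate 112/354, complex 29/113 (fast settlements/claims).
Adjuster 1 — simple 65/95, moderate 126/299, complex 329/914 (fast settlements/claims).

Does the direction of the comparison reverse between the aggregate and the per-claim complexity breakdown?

Simple: the junior adjuster 977/1738 = 56.2%, Adjuster 1 65/95 = 68.4% → Adjuster 1
Moderate: the junior adjuster 112/354 = 31.6%, Adjuster 1 126/299 = 42.1% → Adjuster 1
Complex: the junior adjuster 29/113 = 25.7%, Adjuster 1 329/914 = 36.0% → Adjuster 1
Overall: the junior adjuster 1118/2205 = 50.7%, Adjuster 1 520/1308 = 39.8% → the junior adjuster
Adjuster 1 wins each claim group but the junior adjuster wins overall — the comparison reverses. Adjuster 1's claims skew toward complex, which has a lower base rate.

Yes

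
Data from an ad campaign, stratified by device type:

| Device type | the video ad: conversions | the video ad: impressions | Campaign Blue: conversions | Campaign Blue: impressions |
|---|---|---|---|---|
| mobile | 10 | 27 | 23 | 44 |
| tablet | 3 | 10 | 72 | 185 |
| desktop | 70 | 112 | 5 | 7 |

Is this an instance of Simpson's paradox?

Yes

Mobile: the video ad 10/27 = 37.0%, Campaign Blue 23/44 = 52.3% → Campaign Blue
Tablet: the video ad 3/10 = 30.0%, Campaign Blue 72/185 = 38.9% → Campaign Blue
Desktop: the video ad 70/112 = 62.5%, Campaign Blue 5/7 = 71.4% → Campaign Blue
Overall: the video ad 83/149 = 55.7%, Campaign Blue 100/236 = 42.4% → the video ad
Campaign Blue wins each device group but the video ad wins overall — the comparison reverses. Campaign Blue's impressions skew toward tablet, which has a lower base rate.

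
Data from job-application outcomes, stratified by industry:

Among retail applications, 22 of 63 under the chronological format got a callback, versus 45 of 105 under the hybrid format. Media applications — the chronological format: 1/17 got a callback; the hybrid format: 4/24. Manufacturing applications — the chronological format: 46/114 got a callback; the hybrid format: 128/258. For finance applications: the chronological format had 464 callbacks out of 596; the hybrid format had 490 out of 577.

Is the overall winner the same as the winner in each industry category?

Retail: the chronological format 22/63 = 34.9%, the hybrid format 45/105 = 42.9% → the hybrid format
Media: the chronological format 1/17 = 5.9%, the hybrid format 4/24 = 16.7% → the hybrid format
Manufacturing: the chronological format 46/114 = 40.4%, the hybrid format 128/258 = 49.6% → the hybrid format
Finance: the chronological format 464/596 = 77.9%, the hybrid format 490/577 = 84.9% → the hybrid format
Overall: the chronological format 533/790 = 67.5%, the hybrid format 667/964 = 69.2% → the hybrid format
The hybrid format wins overall and in every industry group — no reversal.

Yes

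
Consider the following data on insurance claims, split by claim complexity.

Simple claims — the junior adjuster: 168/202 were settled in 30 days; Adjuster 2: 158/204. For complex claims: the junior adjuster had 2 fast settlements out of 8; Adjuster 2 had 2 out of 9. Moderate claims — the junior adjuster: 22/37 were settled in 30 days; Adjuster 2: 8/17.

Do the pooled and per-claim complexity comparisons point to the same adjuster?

Simple: the junior adjuster 168/202 = 83.2%, Adjuster 2 158/204 = 77.5% → the junior adjuster
Complex: the junior adjuster 2/8 = 25.0%, Adjuster 2 2/9 = 22.2% → the junior adjuster
Moderate: the junior adjuster 22/37 = 59.5%, Adjuster 2 8/17 = 47.1% → the junior adjuster
Overall: the junior adjuster 192/247 = 77.7%, Adjuster 2 168/230 = 73.0% → the junior adjuster
The junior adjuster wins overall and in every claim group — no reversal.

Yes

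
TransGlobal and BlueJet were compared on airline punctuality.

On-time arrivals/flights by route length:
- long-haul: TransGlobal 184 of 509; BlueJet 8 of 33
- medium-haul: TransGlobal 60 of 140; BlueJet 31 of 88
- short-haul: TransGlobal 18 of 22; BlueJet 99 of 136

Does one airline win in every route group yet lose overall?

Yes

Long-haul: TransGlobal 184/509 = 36.1%, BlueJet 8/33 = 24.2% → TransGlobal
Medium-haul: TransGlobal 60/140 = 42.9%, BlueJet 31/88 = 35.2% → TransGlobal
Short-haul: TransGlobal 18/22 = 81.8%, BlueJet 99/136 = 72.8% → TransGlobal
Overall: TransGlobal 262/671 = 39.0%, BlueJet 138/257 = 53.7% → BlueJet
TransGlobal wins each route group but BlueJet wins overall — the comparison reverses. TransGlobal's flights skew toward long-haul, which has a lower base rate.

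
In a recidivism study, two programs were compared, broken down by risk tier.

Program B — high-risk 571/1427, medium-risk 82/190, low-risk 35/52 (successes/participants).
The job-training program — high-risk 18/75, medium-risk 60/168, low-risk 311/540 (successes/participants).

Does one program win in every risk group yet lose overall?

High-risk: Program B 571/1427 = 40.0%, the job-training program 18/75 = 24.0% → Program B
Medium-risk: Program B 82/190 = 43.2%, the job-training program 60/168 = 35.7% → Program B
Low-risk: Program B 35/52 = 67.3%, the job-training program 311/540 = 57.6% → Program B
Overall: Program B 688/1669 = 41.2%, the job-training program 389/783 = 49.7% → the job-training program
Program B wins each risk group but the job-training program wins overall — the comparison reverses. Program B's participants skew toward high-risk, which has a lower base rate.

Yes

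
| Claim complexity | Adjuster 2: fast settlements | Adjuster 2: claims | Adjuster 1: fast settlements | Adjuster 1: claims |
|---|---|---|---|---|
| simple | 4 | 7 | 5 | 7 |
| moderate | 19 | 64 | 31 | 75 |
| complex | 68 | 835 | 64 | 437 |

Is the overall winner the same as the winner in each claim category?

Yes

Simple: Adjuster 2 4/7 = 57.1%, Adjuster 1 5/7 = 71.4% → Adjuster 1
Moderate: Adjuster 2 19/64 = 29.7%, Adjuster 1 31/75 = 41.3% → Adjuster 1
Complex: Adjuster 2 68/835 = 8.1%, Adjuster 1 64/437 = 14.6% → Adjuster 1
Overall: Adjuster 2 91/906 = 10.0%, Adjuster 1 100/519 = 19.3% → Adjuster 1
Adjuster 1 wins overall and in every claim group — no reversal.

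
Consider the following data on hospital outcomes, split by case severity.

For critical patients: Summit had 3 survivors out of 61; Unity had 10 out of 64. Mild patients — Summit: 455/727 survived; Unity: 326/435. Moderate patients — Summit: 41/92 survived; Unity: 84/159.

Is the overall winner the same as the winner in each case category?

Critical: Summit 3/61 = 4.9%, Unity 10/64 = 15.6% → Unity
Mild: Summit 455/727 = 62.6%, Unity 326/435 = 74.9% → Unity
Moderate: Summit 41/92 = 44.6%, Unity 84/159 = 52.8% → Unity
Overall: Summit 499/880 = 56.7%, Unity 420/658 = 63.8% → Unity
Unity wins overall and in every case group — no reversal.

Yes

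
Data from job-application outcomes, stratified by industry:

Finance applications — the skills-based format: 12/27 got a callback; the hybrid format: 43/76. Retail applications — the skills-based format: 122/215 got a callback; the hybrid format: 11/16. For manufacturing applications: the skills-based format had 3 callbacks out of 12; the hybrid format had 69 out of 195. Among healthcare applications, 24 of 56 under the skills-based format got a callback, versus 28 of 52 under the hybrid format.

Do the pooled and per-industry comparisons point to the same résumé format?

Finance: the skills-based format 12/27 = 44.4%, the hybrid format 43/76 = 56.6% → the hybrid format
Retail: the skills-based format 122/215 = 56.7%, the hybrid format 11/16 = 68.8% → the hybrid format
Manufacturing: the skills-based format 3/12 = 25.0%, the hybrid format 69/195 = 35.4% → the hybrid format
Healthcare: the skills-based format 24/56 = 42.9%, the hybrid format 28/52 = 53.8% → the hybrid format
Overall: the skills-based format 161/310 = 51.9%, the hybrid format 151/339 = 44.5% → the skills-based format
The hybrid format wins each industry group but the skills-based format wins overall — the comparison reverses. The hybrid format's applications skew toward manufacturing, which has a lower base rate.

No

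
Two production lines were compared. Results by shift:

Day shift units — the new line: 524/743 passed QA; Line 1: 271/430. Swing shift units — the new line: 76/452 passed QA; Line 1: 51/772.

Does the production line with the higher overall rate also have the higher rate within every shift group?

Yes

Day shift: the new line 524/743 = 70.5%, Line 1 271/430 = 63.0% → the new line
Swing shift: the new line 76/452 = 16.8%, Line 1 51/772 = 6.6% → the new line
Overall: the new line 600/1195 = 50.2%, Line 1 322/1202 = 26.8% → the new line
The new line wins overall and in every shift group — no reversal.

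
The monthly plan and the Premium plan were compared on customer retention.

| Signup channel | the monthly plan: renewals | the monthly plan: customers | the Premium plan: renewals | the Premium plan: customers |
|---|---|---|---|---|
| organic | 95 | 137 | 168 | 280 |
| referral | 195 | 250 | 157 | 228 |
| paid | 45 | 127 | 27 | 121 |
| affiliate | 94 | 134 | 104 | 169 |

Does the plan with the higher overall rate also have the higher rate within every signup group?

Yes

Organic: the monthly plan 95/137 = 69.3%, the Premium plan 168/280 = 60.0% → the monthly plan
Referral: the monthly plan 195/250 = 78.0%, the Premium plan 157/228 = 68.9% → the monthly plan
Paid: the monthly plan 45/127 = 35.4%, the Premium plan 27/121 = 22.3% → the monthly plan
Affiliate: the monthly plan 94/134 = 70.1%, the Premium plan 104/169 = 61.5% → the monthly plan
Overall: the monthly plan 429/648 = 66.2%, the Premium plan 456/798 = 57.1% → the monthly plan
The monthly plan wins overall and in every signup group — no reversal.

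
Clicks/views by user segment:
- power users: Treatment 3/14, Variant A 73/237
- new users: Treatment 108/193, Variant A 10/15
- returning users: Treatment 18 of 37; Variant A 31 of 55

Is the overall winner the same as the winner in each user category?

No

Power users: Treatment 3/14 = 21.4%, Variant A 73/237 = 30.8% → Variant A
New users: Treatment 108/193 = 56.0%, Variant A 10/15 = 66.7% → Variant A
Returning users: Treatment 18/37 = 48.6%, Variant A 31/55 = 56.4% → Variant A
Overall: Treatment 129/244 = 52.9%, Variant A 114/307 = 37.1% → Treatment
Variant A wins each user group but Treatment wins overall — the comparison reverses. Variant A's views skew toward power users, which has a lower base rate.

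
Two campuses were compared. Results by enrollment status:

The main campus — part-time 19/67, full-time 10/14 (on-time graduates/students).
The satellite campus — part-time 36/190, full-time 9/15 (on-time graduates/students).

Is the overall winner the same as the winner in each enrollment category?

Yes

Part-time: the main campus 19/67 = 28.4%, the satellite campus 36/190 = 18.9% → the main campus
Full-time: the main campus 10/14 = 71.4%, the satellite campus 9/15 = 60.0% → the main campus
Overall: the main campus 29/81 = 35.8%, the satellite campus 45/205 = 22.0% → the main campus
The main campus wins overall and in every enrollment group — no reversal.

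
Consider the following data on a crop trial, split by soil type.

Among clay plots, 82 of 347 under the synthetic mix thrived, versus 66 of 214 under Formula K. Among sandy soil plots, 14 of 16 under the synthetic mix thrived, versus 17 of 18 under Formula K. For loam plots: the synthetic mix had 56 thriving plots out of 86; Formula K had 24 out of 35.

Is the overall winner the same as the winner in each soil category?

Yes

Clay: the synthetic mix 82/347 = 23.6%, Formula K 66/214 = 30.8% → Formula K
Sandy soil: the synthetic mix 14/16 = 87.5%, Formula K 17/18 = 94.4% → Formula K
Loam: the synthetic mix 56/86 = 65.1%, Formula K 24/35 = 68.6% → Formula K
Overall: the synthetic mix 152/449 = 33.9%, Formula K 107/267 = 40.1% → Formula K
Formula K wins overall and in every soil group — no reversal.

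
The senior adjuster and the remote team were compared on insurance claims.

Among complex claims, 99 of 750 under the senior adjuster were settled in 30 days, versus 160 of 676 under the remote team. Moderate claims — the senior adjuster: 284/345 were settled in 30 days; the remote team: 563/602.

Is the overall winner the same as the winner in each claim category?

Complex: the senior adjuster 99/750 = 13.2%, the remote team 160/676 = 23.7% → the remote team
Moderate: the senior adjuster 284/345 = 82.3%, the remote team 563/602 = 93.5% → the remote team
Overall: the senior adjuster 383/1095 = 35.0%, the remote team 723/1278 = 56.6% → the remote team
The remote team wins overall and in every claim group — no reversal.

Yes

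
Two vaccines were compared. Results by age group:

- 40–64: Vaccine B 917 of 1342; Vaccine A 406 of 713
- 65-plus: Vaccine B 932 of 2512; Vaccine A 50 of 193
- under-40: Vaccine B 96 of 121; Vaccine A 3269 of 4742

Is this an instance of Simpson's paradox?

40–64: Vaccine B 917/1342 = 68.3%, Vaccine A 406/713 = 56.9% → Vaccine B
65-plus: Vaccine B 932/2512 = 37.1%, Vaccine A 50/193 = 25.9% → Vaccine B
Under-40: Vaccine B 96/121 = 79.3%, Vaccine A 3269/4742 = 68.9% → Vaccine B
Overall: Vaccine B 1945/3975 = 48.9%, Vaccine A 3725/5648 = 66.0% → Vaccine A
Vaccine B wins each age group but Vaccine A wins overall — the comparison reverses. Vaccine B's recipients skew toward 65-plus, which has a lower base rate.

Yes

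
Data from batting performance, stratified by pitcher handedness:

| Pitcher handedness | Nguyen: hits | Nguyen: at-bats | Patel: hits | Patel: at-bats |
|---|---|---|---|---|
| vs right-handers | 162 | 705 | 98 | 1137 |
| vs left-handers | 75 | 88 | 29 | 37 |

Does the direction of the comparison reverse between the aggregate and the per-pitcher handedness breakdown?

No

Vs right-handers: Nguyen 162/705 = 23.0%, Patel 98/1137 = 8.6% → Nguyen
Vs left-handers: Nguyen 75/88 = 85.2%, Patel 29/37 = 78.4% → Nguyen
Overall: Nguyen 237/793 = 29.9%, Patel 127/1174 = 10.8% → Nguyen
Nguyen wins overall and in every pitcher group — no reversal.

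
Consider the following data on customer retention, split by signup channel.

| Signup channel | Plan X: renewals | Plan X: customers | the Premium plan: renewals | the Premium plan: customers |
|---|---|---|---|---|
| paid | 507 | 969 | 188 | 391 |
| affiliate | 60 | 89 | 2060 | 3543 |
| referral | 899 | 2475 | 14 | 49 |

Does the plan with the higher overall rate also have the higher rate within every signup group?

No

Paid: Plan X 507/969 = 52.3%, the Premium plan 188/391 = 48.1% → Plan X
Affiliate: Plan X 60/89 = 67.4%, the Premium plan 2060/3543 = 58.1% → Plan X
Referral: Plan X 899/2475 = 36.3%, the Premium plan 14/49 = 28.6% → Plan X
Overall: Plan X 1466/3533 = 41.5%, the Premium plan 2262/3983 = 56.8% → the Premium plan
Plan X wins each signup group but the Premium plan wins overall — the comparison reverses. Plan X's customers skew toward referral, which has a lower base rate.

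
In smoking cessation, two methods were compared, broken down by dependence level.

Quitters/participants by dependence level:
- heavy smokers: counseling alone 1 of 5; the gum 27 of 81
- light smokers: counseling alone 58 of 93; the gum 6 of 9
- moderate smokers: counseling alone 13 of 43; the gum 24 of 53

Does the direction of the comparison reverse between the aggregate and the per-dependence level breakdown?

Yes

Heavy smokers: counseling alone 1/5 = 20.0%, the gum 27/81 = 33.3% → the gum
Light smokers: counseling alone 58/93 = 62.4%, the gum 6/9 = 66.7% → the gum
Moderate smokers: counseling alone 13/43 = 30.2%, the gum 24/53 = 45.3% → the gum
Overall: counseling alone 72/141 = 51.1%, the gum 57/143 = 39.9% → counseling alone
The gum wins each dependence group but counseling alone wins overall — the comparison reverses. The gum's participants skew toward heavy smokers, which has a lower base rate.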